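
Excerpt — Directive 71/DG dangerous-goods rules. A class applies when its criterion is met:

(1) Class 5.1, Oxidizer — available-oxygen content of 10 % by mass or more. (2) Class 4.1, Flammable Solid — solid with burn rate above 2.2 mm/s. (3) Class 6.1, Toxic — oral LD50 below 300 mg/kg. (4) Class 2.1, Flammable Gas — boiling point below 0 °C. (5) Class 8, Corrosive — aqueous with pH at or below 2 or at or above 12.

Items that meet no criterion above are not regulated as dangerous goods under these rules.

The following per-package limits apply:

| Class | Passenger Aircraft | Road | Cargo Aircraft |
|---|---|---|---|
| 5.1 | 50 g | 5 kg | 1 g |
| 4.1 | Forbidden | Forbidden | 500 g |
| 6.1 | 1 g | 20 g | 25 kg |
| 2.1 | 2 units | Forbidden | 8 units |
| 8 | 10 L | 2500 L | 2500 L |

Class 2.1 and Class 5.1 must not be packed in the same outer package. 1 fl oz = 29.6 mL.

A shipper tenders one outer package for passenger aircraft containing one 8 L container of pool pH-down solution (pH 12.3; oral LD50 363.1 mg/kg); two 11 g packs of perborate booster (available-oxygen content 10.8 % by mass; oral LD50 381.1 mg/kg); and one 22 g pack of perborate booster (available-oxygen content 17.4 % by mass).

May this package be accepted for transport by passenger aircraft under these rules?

Pool pH-down solution: pH 12.3 ≥ 12 → Class 8 (Corrosive).
Perborate booster: available-oxygen content 10.8 % by mass ≥ 10 % by mass → Class 5.1 (Oxidizer).
Available-oxygen content 17.4 % by mass meets the Class 5.1 criterion (Oxidizer), so the perborate booster is Class 5.1.
Class 5.1 net quantity: (two 11 g packs = 22 g) + 22 g = 44 g.
44 g is within the passenger aircraft limit of 50 g for Class 5.1.
Class 8 quantity: 8 L.
8 L ≤ 10 L (passenger aircraft limit, Class 8) — within limit.
The segregation rule (Class 2.1 with Class 5.1) does not apply to Class 5.1 with Class 8.
Every hazard class is within its passenger aircraft limit and no segregation rule is violated.

Yes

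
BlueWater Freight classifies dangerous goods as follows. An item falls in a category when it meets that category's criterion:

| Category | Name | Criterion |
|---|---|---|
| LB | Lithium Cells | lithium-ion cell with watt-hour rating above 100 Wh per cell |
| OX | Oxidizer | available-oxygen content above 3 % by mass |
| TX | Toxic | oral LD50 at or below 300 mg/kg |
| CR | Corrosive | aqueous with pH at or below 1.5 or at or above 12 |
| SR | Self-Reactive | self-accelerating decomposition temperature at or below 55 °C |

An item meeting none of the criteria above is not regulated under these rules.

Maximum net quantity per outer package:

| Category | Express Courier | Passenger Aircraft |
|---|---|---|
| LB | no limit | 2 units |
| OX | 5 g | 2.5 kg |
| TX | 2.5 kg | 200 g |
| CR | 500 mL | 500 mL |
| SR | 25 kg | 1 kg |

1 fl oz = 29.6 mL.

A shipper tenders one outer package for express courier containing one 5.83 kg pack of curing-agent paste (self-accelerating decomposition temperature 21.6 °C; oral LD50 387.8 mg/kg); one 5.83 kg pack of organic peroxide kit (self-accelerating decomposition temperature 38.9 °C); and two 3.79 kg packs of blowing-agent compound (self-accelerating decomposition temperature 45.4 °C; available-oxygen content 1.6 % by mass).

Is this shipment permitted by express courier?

Yes

Curing-agent paste: self-accelerating decomposition temperature 21.6 °C ≤ 55 °C → Category SR (Self-Reactive).
With self-accelerating decomposition temperature 38.9 °C (≤ 55 °C), the organic peroxide kit falls in Category SR.
Self-accelerating decomposition temperature 45.4 °C meets the Category SR criterion (Self-Reactive), so the blowing-agent compound is Category SR.
Category SR net quantity: 5.83 kg + 5.83 kg + (two 3.79 kg packs = 7.58 kg) = 19.24 kg.
19.24 kg is within the express courier limit of 25 kg for Category SR.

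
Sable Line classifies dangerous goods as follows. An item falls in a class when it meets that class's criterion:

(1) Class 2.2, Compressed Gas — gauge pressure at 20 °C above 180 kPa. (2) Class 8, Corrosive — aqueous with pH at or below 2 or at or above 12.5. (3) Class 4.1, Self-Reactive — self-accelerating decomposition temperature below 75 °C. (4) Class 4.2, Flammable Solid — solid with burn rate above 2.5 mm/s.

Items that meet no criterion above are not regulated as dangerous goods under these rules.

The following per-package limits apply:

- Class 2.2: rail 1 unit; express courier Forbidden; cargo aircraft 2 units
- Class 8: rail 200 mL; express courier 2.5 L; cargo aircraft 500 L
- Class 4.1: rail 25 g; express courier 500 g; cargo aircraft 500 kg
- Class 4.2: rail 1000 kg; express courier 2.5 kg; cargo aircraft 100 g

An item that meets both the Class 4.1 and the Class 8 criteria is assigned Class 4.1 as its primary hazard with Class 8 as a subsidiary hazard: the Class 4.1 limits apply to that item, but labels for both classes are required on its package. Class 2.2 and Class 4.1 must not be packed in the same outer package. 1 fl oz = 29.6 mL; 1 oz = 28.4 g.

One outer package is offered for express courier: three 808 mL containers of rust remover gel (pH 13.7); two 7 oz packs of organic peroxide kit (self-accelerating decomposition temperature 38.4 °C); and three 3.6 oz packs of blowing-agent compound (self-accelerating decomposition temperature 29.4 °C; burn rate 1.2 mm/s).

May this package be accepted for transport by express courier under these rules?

With pH 13.7 (≥ 12.5), the rust remover gel falls in Class 8.
Self-accelerating decomposition temperature 38.4 °C meets the Class 4.1 criterion (Self-Reactive), so the organic peroxide kit is Class 4.1.
Blowing-agent compound: self-accelerating decomposition temperature 29.4 °C < 75 °C → Class 4.1 (Self-Reactive).
Total Class 4.1: (two 7 oz packs = 397.6 g) + (three 3.6 oz packs = 306.72 g) = 704.32 g.
704.32 g > 500 g (express courier limit, Class 4.1) — over the limit.
Class 8 quantity: three 808 mL containers = 2.424 L.
2.424 L is within the express courier limit of 2.5 L for Class 8.
The segregation rule (Class 2.2 with Class 4.1) does not apply to Class 4.1 with Class 8.

No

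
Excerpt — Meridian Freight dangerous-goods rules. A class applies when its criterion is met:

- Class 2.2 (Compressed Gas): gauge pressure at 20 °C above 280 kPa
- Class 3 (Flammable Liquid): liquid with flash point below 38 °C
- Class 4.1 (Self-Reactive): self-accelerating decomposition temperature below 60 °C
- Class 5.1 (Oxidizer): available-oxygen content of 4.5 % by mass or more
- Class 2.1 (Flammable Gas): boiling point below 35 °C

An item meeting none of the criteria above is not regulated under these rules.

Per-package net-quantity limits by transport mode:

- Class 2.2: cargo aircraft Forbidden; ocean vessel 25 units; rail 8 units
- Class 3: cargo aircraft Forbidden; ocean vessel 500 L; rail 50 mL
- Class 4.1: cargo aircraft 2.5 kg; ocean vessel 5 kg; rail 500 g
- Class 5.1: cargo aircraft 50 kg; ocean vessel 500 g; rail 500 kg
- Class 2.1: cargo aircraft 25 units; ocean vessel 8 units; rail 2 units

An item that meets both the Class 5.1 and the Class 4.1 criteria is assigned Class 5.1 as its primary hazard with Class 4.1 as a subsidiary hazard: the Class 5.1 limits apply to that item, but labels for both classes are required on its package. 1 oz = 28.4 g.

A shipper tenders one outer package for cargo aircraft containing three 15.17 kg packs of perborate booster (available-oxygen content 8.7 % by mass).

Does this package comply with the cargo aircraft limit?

Yes

With available-oxygen content 8.7 % by mass (≥ 4.5 % by mass), the perborate booster falls in Class 5.1.
Class 5.1 quantity: three 15.17 kg packs = 45.51 kg.
That is within the Class 5.1 cargo aircraft limit of 50 kg.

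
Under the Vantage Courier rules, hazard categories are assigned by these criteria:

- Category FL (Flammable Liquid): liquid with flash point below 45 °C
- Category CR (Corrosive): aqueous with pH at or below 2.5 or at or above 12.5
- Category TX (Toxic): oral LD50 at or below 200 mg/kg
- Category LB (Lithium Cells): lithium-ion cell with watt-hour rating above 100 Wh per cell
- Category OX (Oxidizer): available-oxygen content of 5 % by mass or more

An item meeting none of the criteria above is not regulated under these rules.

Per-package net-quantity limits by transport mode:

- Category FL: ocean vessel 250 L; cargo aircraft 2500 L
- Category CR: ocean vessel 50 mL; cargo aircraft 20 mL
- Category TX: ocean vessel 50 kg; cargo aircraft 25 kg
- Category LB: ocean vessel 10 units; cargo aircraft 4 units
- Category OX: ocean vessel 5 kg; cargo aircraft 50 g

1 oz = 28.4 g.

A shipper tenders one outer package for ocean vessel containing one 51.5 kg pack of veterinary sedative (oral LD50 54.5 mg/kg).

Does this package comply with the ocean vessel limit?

With oral LD50 54.5 mg/kg (≤ 200 mg/kg), the veterinary sedative falls in Category TX.
Category TX quantity: 51.5 kg.
That exceeds the Category TX ocean vessel limit of 50 kg.

No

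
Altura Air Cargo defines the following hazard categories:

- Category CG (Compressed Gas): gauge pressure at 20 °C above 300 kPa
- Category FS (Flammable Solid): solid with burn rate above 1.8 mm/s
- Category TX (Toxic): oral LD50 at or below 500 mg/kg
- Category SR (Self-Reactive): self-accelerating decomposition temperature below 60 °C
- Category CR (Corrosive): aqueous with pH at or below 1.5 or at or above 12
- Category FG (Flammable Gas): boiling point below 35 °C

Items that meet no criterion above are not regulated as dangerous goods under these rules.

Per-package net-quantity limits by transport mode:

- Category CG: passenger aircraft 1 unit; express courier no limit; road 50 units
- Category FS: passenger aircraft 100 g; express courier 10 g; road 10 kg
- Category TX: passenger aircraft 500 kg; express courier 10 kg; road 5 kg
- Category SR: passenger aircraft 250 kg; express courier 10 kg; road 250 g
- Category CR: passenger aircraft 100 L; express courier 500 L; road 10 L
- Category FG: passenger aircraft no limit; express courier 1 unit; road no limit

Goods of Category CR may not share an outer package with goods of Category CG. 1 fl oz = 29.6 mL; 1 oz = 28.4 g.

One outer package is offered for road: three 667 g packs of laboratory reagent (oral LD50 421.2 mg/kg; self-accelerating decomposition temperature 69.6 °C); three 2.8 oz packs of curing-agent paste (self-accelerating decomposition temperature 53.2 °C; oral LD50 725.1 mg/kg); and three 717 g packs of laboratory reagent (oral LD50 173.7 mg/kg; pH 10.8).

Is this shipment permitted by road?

Yes

With oral LD50 421.2 mg/kg (≤ 500 mg/kg), the laboratory reagent falls in Category TX.
Self-accelerating decomposition temperature 53.2 °C meets the Category SR criterion (Self-Reactive), so the curing-agent paste is Category SR.
Laboratory reagent: oral LD50 173.7 mg/kg ≤ 500 mg/kg → Category TX (Toxic).
Category TX net quantity: (three 667 g packs = 2.001 kg) + (three 717 g packs = 2.151 kg) = 4.152 kg.
4.152 kg ≤ 5 kg (road limit, Category TX) — within limit.
Category SR quantity: three 2.8 oz packs = 238.56 g.
That is within the Category SR road limit of 250 g.
The segregation rule (Category CR with Category CG) does not apply to Category TX with Category SR.
Every hazard category is within its road limit and no segregation rule is violated.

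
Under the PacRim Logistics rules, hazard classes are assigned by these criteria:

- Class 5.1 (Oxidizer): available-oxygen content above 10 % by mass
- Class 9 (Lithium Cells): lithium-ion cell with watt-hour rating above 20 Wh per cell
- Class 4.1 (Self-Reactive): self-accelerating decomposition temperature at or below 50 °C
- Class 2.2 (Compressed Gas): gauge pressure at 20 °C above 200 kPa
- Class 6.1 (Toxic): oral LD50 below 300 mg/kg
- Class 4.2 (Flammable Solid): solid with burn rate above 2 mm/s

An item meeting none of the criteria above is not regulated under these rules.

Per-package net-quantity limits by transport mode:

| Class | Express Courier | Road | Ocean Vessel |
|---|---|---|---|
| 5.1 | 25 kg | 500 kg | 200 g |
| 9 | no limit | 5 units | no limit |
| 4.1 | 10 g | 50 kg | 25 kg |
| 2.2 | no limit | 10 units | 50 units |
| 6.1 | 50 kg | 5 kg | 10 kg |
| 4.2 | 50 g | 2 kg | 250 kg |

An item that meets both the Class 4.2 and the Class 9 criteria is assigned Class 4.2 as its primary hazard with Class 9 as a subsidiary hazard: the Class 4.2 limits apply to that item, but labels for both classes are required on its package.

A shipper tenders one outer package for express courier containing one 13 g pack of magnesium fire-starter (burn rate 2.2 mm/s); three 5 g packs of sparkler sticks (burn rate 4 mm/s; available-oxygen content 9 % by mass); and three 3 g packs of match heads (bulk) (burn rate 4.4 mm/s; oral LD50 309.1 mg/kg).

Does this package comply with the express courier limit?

Yes

Burn rate 2.2 mm/s meets the Class 4.2 criterion (Flammable Solid), so the magnesium fire-starter is Class 4.2.
Burn rate 4 mm/s meets the Class 4.2 criterion (Flammable Solid), so the sparkler sticks are Class 4.2.
Match heads (bulk): burn rate 4.4 mm/s > 2 mm/s → Class 4.2 (Flammable Solid).
Total Class 4.2: 13 g + (three 5 g packs = 15 g) + (three 3 g packs = 9 g) = 37 g.
37 g ≤ 50 g (express courier limit, Class 4.2) — within limit.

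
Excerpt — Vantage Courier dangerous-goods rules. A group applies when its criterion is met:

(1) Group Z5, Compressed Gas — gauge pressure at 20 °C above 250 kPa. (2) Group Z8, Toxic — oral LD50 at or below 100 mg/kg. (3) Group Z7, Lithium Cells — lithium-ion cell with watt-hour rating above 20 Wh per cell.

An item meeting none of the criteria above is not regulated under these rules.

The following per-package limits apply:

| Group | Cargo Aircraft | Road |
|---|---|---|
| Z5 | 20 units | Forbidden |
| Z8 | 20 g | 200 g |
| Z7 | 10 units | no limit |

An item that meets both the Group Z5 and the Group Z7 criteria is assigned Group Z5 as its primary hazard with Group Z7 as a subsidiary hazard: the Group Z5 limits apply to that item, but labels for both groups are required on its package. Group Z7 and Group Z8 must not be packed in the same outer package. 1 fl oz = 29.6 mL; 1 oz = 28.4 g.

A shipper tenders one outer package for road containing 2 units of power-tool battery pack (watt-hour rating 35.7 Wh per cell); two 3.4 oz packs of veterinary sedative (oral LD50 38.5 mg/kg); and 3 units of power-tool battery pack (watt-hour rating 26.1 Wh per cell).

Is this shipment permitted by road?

The power-tool battery pack has watt-hour rating 35.7 Wh per cell, which is > 20 Wh per cell, so it is Group Z7 (Lithium Cells).
With oral LD50 38.5 mg/kg (≤ 100 mg/kg), the veterinary sedative falls in Group Z8.
The power-tool battery pack has watt-hour rating 26.1 Wh per cell, which is > 20 Wh per cell, so it is Group Z7 (Lithium Cells).
Total Group Z7: 2 units + 3 units = 5 units.
Group Z7 has no per-package limit by road.
Group Z8 quantity: two 3.4 oz packs = 193.12 g.
That is within the Group Z8 road limit of 200 g.
Group Z7 and Group Z8 may not share an outer package.

No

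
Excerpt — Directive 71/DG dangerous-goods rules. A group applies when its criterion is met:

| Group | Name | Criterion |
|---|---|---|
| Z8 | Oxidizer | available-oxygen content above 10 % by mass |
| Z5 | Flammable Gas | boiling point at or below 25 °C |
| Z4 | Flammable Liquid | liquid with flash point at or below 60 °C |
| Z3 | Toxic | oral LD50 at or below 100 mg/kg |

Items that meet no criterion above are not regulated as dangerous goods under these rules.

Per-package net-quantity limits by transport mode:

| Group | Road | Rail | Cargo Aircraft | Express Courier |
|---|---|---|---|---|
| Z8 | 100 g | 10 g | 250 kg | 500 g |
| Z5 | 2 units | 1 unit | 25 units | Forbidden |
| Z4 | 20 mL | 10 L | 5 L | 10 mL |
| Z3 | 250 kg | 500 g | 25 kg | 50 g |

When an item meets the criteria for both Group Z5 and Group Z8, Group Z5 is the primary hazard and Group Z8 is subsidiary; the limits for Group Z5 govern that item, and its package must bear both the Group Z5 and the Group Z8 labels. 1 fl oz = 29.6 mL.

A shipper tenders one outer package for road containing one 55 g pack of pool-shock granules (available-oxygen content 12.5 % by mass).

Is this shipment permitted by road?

Pool-shock granules: available-oxygen content 12.5 % by mass > 10 % by mass → Group Z8 (Oxidizer).
Group Z8 quantity: 55 g.
That is within the Group Z8 road limit of 100 g.

Yes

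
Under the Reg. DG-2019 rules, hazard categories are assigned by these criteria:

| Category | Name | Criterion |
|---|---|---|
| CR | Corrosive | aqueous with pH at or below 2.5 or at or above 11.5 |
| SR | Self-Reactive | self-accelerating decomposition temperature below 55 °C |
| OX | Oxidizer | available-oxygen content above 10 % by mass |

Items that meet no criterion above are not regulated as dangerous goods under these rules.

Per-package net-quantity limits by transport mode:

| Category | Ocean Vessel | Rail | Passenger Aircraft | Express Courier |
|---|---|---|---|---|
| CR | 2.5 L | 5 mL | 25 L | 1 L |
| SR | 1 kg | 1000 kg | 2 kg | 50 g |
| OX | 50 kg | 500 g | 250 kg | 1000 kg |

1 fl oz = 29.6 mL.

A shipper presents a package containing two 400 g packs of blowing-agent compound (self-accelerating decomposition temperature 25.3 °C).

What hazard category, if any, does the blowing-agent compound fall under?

Category SR

Self-accelerating decomposition temperature 25.3 °C meets the Category SR criterion (Self-Reactive), so the blowing-agent compound is Category SR.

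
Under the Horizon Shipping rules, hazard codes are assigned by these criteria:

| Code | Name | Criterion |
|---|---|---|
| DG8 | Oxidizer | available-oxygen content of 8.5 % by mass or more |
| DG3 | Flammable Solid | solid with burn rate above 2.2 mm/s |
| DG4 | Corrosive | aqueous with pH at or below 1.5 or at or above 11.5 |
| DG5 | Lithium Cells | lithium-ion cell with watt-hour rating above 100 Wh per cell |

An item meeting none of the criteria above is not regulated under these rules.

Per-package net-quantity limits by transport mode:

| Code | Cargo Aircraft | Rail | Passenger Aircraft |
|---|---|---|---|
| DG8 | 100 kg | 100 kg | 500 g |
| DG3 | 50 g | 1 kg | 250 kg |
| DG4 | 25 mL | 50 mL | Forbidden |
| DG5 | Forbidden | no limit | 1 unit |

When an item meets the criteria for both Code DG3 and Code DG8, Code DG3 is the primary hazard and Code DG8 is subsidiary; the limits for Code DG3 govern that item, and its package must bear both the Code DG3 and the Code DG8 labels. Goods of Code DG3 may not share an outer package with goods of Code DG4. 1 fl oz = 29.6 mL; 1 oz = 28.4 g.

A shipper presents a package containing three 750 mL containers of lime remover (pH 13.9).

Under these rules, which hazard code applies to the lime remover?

With pH 13.9 (≥ 11.5), the lime remover falls in Code DG4.

Code DG4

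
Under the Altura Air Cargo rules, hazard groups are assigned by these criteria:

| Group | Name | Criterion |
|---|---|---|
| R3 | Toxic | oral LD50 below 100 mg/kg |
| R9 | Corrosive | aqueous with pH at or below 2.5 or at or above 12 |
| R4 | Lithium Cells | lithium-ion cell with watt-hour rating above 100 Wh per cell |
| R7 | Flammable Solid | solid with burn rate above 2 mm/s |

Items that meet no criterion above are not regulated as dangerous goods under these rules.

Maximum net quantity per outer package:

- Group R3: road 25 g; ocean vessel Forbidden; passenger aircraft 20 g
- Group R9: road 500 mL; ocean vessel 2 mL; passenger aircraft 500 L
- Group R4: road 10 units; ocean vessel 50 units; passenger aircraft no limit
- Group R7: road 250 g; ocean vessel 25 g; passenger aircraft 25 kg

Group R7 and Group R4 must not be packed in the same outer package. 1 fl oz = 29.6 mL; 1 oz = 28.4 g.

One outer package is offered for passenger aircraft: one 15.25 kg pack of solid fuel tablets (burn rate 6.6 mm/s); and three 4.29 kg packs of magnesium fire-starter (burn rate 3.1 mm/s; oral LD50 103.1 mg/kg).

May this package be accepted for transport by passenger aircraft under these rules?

No

Solid fuel tablets: burn rate 6.6 mm/s > 2 mm/s → Group R7 (Flammable Solid).
The magnesium fire-starter has burn rate 3.1 mm/s, which is > 2 mm/s, so it is Group R7 (Flammable Solid).
Group R7 net quantity: 15.25 kg + (three 4.29 kg packs = 12.87 kg) = 28.12 kg.
28.12 kg > 25 kg (passenger aircraft limit, Group R7) — over the limit.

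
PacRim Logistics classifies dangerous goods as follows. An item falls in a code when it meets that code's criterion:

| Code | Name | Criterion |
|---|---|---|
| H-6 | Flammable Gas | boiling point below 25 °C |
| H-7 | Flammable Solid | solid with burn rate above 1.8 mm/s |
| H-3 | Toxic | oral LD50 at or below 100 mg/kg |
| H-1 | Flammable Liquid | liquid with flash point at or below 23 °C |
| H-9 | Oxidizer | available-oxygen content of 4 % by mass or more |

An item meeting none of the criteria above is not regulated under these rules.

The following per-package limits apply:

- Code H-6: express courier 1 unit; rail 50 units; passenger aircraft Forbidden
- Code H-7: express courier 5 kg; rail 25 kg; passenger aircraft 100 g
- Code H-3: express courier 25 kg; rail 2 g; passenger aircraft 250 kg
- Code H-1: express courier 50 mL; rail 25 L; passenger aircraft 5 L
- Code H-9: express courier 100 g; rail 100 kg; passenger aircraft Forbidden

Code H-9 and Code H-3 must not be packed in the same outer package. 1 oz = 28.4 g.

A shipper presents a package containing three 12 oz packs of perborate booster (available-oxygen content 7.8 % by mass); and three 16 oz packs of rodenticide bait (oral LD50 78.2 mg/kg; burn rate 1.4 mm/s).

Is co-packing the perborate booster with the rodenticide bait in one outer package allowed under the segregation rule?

The perborate booster has available-oxygen content 7.8 % by mass, which is ≥ 4 % by mass, so it is Code H-9 (Oxidizer).
With oral LD50 78.2 mg/kg (≤ 100 mg/kg), the rodenticide bait falls in Code H-3.
Code H-9 and Code H-3 may not share an outer package.

No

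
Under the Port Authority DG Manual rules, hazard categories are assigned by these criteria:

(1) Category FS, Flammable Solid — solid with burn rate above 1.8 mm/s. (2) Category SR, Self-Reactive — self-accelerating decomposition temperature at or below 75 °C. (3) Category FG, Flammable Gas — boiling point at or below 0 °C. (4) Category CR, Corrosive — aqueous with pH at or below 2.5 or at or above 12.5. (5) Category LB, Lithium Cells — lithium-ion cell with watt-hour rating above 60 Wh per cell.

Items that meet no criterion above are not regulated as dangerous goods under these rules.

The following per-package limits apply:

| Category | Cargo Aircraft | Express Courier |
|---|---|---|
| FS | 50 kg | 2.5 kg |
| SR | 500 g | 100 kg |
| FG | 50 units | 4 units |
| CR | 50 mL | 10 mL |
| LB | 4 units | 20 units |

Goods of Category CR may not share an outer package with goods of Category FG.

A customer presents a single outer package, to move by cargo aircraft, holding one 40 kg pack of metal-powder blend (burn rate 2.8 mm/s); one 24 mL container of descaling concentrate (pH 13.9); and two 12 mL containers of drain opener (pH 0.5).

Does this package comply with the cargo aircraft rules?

Burn rate 2.8 mm/s meets the Category FS criterion (Flammable Solid), so the metal-powder blend is Category FS.
Descaling concentrate: pH 13.9 ≥ 12.5 → Category CR (Corrosive).
pH 0.5 meets the Category CR criterion (Corrosive), so the drain opener is Category CR.
Total Category CR: 24 mL + (two 12 mL containers = 24 mL) = 48 mL.
48 mL is within the cargo aircraft limit of 50 mL for Category CR.
Category FS quantity: 40 kg.
40 kg is within the cargo aircraft limit of 50 kg for Category FS.
The segregation rule (Category CR with Category FG) does not apply to Category CR with Category FS.
Every hazard category is within its cargo aircraft limit and no segregation rule is violated.

Yes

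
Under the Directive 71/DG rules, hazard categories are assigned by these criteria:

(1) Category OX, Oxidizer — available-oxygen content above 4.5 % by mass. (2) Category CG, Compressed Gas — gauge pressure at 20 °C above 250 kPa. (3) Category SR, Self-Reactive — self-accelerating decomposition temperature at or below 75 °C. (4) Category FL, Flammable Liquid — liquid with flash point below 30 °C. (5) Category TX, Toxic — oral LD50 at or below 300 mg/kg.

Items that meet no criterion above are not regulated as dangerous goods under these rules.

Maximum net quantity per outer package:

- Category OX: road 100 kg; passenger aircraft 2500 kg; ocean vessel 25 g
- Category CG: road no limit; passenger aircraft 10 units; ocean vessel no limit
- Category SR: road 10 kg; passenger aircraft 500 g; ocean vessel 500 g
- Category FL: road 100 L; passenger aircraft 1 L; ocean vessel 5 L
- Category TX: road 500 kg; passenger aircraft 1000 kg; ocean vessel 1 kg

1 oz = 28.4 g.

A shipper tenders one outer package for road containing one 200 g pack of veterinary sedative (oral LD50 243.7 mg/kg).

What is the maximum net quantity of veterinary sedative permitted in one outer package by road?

With oral LD50 243.7 mg/kg (≤ 300 mg/kg), the veterinary sedative falls in Category TX.
The road limit for Category TX is 500 kg.

500 kg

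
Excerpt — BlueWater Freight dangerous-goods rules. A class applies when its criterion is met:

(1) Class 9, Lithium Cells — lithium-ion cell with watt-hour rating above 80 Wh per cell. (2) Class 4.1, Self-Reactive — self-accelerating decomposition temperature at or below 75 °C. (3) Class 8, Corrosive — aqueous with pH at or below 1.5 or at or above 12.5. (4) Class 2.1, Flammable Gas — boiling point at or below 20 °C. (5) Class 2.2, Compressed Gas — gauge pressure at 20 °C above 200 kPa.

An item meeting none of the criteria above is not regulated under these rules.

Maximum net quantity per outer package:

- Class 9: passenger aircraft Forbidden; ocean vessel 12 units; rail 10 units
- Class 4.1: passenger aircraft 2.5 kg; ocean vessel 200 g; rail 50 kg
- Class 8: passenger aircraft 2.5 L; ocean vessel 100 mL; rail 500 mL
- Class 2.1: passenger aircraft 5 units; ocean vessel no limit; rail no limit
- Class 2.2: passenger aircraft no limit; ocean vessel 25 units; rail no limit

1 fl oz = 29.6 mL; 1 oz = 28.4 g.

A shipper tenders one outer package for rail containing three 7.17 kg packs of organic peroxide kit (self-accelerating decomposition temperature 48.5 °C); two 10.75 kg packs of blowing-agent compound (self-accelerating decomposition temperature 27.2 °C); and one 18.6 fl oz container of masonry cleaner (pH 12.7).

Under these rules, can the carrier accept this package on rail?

No

With self-accelerating decomposition temperature 48.5 °C (≤ 75 °C), the organic peroxide kit falls in Class 4.1.
Blowing-agent compound: self-accelerating decomposition temperature 27.2 °C ≤ 75 °C → Class 4.1 (Self-Reactive).
pH 12.7 meets the Class 8 criterion (Corrosive), so the masonry cleaner is Class 8.
Class 4.1 net quantity: (three 7.17 kg packs = 21.51 kg) + (two 10.75 kg packs = 21.5 kg) = 43.01 kg.
43.01 kg ≤ 50 kg (rail limit, Class 4.1) — within limit.
Class 8 quantity: one 18.6 fl oz container = 550.56 mL.
550.56 mL exceeds the rail limit of 500 mL for Class 8.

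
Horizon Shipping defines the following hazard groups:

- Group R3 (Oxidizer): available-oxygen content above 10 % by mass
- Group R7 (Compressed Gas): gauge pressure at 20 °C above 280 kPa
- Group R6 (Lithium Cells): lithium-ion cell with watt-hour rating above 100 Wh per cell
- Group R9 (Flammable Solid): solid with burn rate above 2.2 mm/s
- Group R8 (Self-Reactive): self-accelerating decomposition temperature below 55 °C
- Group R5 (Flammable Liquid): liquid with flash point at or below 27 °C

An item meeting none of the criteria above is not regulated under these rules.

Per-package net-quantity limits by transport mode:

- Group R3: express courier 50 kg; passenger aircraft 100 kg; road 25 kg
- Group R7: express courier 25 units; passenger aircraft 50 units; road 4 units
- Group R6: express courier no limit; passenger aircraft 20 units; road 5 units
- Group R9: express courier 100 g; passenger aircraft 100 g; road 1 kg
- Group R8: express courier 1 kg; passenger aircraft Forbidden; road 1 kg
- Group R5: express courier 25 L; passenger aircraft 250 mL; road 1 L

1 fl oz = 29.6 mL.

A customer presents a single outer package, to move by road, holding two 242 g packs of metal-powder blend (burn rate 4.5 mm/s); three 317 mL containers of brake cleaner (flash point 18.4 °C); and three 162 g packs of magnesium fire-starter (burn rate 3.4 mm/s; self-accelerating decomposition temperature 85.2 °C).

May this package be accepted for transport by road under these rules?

Yes

With burn rate 4.5 mm/s (> 2.2 mm/s), the metal-powder blend falls in Group R9.
Flash point 18.4 °C meets the Group R5 criterion (Flammable Liquid), so the brake cleaner is Group R5.
Magnesium fire-starter: burn rate 3.4 mm/s > 2.2 mm/s → Group R9 (Flammable Solid).
Total Group R9: (two 242 g packs = 484 g) + (three 162 g packs = 486 g) = 970 g.
That is within the Group R9 road limit of 1 kg.
Group R5 quantity: three 317 mL containers = 951 mL.
951 mL ≤ 1 L (road limit, Group R5) — within limit.
Every hazard group is within its road limit and no segregation rule is violated.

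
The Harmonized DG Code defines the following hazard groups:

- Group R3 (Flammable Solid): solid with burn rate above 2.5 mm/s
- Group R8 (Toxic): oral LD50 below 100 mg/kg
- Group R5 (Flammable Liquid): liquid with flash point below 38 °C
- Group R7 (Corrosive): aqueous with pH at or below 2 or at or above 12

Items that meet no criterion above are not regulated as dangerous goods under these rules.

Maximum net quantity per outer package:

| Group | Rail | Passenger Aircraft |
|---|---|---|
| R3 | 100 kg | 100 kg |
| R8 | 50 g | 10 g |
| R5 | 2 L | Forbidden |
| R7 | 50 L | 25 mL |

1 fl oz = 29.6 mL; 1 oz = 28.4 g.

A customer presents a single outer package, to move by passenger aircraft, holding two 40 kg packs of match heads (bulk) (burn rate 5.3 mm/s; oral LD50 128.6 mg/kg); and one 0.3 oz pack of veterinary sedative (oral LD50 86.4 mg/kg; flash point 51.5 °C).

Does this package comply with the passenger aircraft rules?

Yes

With burn rate 5.3 mm/s (> 2.5 mm/s), the match heads (bulk) fall in Group R3.
The veterinary sedative has oral LD50 86.4 mg/kg, which is < 100 mg/kg, so it is Group R8 (Toxic).
Group R3 quantity: two 40 kg packs = 80 kg.
80 kg ≤ 100 kg (passenger aircraft limit, Group R3) — within limit.
Group R8 quantity: one 0.3 oz pack = 8.52 g.
That is within the Group R8 passenger aircraft limit of 10 g.
Every hazard group is within its passenger aircraft limit and no segregation rule is violated.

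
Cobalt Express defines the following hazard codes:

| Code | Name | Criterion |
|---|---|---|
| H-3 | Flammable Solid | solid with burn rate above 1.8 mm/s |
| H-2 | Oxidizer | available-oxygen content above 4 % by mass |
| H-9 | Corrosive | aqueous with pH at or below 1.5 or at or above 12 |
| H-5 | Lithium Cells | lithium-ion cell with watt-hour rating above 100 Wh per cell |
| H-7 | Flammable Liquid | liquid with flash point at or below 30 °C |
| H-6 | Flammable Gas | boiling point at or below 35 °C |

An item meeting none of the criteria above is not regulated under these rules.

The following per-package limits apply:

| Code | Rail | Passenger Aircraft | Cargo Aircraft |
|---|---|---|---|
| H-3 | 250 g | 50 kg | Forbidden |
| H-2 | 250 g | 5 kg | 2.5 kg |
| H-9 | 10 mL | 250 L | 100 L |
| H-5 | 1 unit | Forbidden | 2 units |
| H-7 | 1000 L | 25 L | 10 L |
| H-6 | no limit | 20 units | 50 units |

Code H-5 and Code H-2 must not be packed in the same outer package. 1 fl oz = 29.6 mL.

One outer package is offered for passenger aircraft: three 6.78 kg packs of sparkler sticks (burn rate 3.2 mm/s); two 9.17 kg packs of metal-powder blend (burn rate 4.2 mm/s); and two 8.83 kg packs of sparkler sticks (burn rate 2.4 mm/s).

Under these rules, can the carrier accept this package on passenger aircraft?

No

Sparkler sticks: burn rate 3.2 mm/s > 1.8 mm/s → Code H-3 (Flammable Solid).
Burn rate 4.2 mm/s meets the Code H-3 criterion (Flammable Solid), so the metal-powder blend is Code H-3.
Sparkler sticks: burn rate 2.4 mm/s > 1.8 mm/s → Code H-3 (Flammable Solid).
Code H-3 net quantity: (three 6.78 kg packs = 20.34 kg) + (two 9.17 kg packs = 18.34 kg) + (two 8.83 kg packs = 17.66 kg) = 56.34 kg.
That exceeds the Code H-3 passenger aircraft limit of 50 kg.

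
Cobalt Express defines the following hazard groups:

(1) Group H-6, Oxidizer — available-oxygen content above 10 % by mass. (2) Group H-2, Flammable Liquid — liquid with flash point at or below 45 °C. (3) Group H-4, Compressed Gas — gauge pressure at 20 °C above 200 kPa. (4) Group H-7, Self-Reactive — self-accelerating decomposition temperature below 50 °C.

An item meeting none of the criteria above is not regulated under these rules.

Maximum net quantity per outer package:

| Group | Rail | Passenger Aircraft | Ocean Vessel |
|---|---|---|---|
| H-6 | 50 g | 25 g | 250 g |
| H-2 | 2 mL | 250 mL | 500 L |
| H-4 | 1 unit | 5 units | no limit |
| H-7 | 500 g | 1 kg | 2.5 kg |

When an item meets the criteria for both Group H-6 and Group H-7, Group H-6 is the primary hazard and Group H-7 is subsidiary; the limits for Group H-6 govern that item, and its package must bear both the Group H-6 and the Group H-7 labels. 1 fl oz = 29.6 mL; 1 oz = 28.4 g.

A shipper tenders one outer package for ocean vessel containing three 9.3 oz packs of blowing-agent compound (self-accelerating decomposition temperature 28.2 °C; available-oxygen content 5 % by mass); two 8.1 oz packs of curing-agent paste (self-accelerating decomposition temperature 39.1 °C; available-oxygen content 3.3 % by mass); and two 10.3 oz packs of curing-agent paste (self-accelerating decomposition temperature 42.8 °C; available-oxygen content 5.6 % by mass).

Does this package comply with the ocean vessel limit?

Yes

With self-accelerating decomposition temperature 28.2 °C (< 50 °C), the blowing-agent compound falls in Group H-7.
Curing-agent paste: self-accelerating decomposition temperature 39.1 °C < 50 °C → Group H-7 (Self-Reactive).
Curing-agent paste: self-accelerating decomposition temperature 42.8 °C < 50 °C → Group H-7 (Self-Reactive).
Total Group H-7: (three 9.3 oz packs = 792.36 g) + (two 8.1 oz packs = 460.08 g) + (two 10.3 oz packs = 585.04 g) = 1837.48 g.
1837.48 g is within the ocean vessel limit of 2.5 kg for Group H-7.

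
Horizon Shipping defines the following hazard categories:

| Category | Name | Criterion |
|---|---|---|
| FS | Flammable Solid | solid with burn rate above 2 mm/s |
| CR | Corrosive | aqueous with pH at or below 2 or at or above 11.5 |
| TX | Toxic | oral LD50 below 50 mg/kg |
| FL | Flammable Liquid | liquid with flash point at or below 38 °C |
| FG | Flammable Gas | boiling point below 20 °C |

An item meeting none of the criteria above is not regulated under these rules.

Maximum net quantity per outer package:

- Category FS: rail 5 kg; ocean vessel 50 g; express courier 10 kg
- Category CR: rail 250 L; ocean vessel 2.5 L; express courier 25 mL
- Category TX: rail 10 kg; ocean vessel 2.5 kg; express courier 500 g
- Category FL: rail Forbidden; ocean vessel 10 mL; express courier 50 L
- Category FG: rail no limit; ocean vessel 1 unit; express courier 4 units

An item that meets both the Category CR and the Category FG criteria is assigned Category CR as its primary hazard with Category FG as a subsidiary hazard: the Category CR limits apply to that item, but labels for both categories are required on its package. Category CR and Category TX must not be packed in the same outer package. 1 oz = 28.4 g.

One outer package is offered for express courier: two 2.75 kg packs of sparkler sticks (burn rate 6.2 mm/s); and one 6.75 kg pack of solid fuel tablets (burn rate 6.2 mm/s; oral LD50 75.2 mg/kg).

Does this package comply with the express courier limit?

With burn rate 6.2 mm/s (> 2 mm/s), the sparkler sticks fall in Category FS.
With burn rate 6.2 mm/s (> 2 mm/s), the solid fuel tablets fall in Category FS.
Total Category FS: (two 2.75 kg packs = 5.5 kg) + 6.75 kg = 12.25 kg.
12.25 kg > 10 kg (express courier limit, Category FS) — over the limit.

No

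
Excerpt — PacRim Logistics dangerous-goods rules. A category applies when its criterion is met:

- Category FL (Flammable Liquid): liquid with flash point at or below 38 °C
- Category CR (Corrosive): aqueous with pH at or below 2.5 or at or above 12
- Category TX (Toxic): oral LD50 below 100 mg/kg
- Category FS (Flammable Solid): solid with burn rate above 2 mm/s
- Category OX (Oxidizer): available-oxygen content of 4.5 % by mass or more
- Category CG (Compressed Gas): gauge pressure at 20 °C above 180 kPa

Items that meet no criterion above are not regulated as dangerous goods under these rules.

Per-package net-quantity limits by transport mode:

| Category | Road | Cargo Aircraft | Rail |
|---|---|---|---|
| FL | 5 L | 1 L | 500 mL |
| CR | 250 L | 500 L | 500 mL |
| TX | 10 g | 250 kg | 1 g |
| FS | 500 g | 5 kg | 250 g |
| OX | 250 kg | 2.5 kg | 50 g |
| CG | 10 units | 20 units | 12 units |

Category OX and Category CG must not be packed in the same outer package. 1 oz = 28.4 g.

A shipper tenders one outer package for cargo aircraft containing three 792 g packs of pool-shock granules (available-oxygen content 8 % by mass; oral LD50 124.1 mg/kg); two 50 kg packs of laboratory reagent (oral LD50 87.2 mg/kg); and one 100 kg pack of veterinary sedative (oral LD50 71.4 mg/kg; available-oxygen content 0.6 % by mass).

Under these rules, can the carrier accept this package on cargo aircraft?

Yes

The pool-shock granules have available-oxygen content 8 % by mass, which is ≥ 4.5 % by mass, so they are Category OX (Oxidizer).
With oral LD50 87.2 mg/kg (< 100 mg/kg), the laboratory reagent falls in Category TX.
Oral LD50 71.4 mg/kg meets the Category TX criterion (Toxic), so the veterinary sedative is Category TX.
Category OX quantity: three 792 g packs = 2.376 kg.
2.376 kg ≤ 2.5 kg (cargo aircraft limit, Category OX) — within limit.
Category TX net quantity: (two 50 kg packs = 100 kg) + 100 kg = 200 kg.
200 kg is within the cargo aircraft limit of 250 kg for Category TX.
The segregation rule (Category OX with Category CG) does not apply to Category OX with Category TX.
Every hazard category is within its cargo aircraft limit and no segregation rule is violated.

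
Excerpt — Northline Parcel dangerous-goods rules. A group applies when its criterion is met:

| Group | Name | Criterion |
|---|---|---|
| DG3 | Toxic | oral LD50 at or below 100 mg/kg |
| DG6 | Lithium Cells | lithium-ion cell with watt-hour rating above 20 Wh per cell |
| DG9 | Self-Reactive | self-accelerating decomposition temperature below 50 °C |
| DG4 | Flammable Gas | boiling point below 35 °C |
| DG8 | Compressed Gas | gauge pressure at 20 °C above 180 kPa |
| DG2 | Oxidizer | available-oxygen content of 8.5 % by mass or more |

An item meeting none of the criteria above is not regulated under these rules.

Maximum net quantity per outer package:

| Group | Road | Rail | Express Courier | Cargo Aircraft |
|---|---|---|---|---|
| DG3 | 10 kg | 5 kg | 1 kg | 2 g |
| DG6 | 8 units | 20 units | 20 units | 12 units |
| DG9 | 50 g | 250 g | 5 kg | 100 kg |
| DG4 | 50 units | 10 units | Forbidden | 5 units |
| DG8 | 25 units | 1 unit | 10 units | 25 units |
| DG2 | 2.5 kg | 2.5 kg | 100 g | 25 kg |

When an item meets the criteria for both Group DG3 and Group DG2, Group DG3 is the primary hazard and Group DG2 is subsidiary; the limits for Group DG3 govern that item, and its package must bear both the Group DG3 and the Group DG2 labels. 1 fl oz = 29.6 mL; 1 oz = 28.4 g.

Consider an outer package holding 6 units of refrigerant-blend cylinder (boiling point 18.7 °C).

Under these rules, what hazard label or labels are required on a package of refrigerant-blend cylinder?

With boiling point 18.7 °C (< 35 °C), the refrigerant-blend cylinder falls in Group DG4.
Only the Group DG4 label is required.

Group DG4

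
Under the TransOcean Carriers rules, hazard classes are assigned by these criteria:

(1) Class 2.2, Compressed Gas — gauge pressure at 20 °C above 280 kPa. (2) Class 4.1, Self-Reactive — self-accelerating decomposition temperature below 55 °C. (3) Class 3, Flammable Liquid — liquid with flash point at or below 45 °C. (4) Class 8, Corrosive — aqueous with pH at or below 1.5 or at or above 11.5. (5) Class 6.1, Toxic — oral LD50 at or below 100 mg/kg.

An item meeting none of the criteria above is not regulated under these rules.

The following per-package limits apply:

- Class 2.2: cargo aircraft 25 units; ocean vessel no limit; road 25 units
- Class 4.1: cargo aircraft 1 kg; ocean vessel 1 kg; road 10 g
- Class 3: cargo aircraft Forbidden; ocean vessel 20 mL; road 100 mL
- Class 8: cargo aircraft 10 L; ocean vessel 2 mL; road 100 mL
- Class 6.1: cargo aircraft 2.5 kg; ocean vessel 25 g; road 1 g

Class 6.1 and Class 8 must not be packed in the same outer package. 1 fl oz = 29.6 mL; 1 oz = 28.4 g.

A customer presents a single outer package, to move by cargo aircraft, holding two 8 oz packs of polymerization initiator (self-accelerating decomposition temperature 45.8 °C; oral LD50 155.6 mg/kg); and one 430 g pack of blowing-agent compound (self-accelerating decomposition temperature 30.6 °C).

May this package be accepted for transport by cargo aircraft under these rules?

With self-accelerating decomposition temperature 45.8 °C (< 55 °C), the polymerization initiator falls in Class 4.1.
With self-accelerating decomposition temperature 30.6 °C (< 55 °C), the blowing-agent compound falls in Class 4.1.
Class 4.1 net quantity: (two 8 oz packs = 454.4 g) + 430 g = 884.4 g.
884.4 g ≤ 1 kg (cargo aircraft limit, Class 4.1) — within limit.

Yes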